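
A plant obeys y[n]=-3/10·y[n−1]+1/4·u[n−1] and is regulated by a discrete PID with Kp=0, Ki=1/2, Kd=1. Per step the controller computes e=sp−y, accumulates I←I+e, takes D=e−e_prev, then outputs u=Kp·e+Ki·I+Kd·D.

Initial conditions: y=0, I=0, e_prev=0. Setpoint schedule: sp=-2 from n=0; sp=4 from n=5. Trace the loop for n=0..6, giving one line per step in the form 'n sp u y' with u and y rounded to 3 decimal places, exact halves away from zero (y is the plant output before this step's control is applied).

0 -2 -3.000 0.000
1 -2 -0.875 -0.750
2 -2 -3.384 0.006
3 -2 -2.350 -0.848
4 -2 -4.552 -0.333
5 4 5.187 -1.038
6 4 -2.969 1.608

(exact arithmetic carried between steps; '≈' marks a value shown rounded to 6 d.p. or computed from one; I and e_prev carry over from the previous line; the table rounds u and y to 3 d.p., halves away from zero)
n=0: y=0, sp=-2, e=sp−y=-2; I=-2, D=e−e_prev=-2; u=0·(-2)+1/2·(-2)+1·(-2)=-3; next y=-3/10·0+1/4·(-3)=-0.75
n=1: y=-0.75, sp=-2, e=sp−y=-1.25; I=-3.25, D=e−e_prev=0.75; u=0·(-1.25)+1/2·(-3.25)+1·0.75=-0.875; next y=-3/10·(-0.75)+1/4·(-0.875)=0.00625
n=2: y=0.00625, sp=-2, e=sp−y=-2.00625; I=-5.25625, D=e−e_prev=-0.75625; u=0·(-2.00625)+1/2·(-5.25625)+1·(-0.75625)=-3.384375; next y=-3/10·0.00625+1/4·(-3.384375)≈-0.847969
n=3: y≈-0.847969, sp=-2, e=sp−y≈-1.152031; I≈-6.408281, D=e−e_prev≈0.854219; u=0·(-1.152031)+1/2·(-6.408281)+1·0.854219≈-2.349922; next y=-3/10·(-0.847969)+1/4·(-2.349922)≈-0.333090
n=4: y≈-0.333090, sp=-2, e=sp−y≈-1.666910; I≈-8.075191, D=e−e_prev≈-0.514879; u=0·(-1.666910)+1/2·(-8.075191)+1·(-0.514879)≈-4.552475; next y=-3/10·(-0.333090)+1/4·(-4.552475)≈-1.038192
n=5: y≈-1.038192, sp=4, e=sp−y≈5.038192; I≈-3.037000, D=e−e_prev≈6.705102; u=0·5.038192+1/2·(-3.037000)+1·6.705102≈5.186602; next y=-3/10·(-1.038192)+1/4·5.186602≈1.608108
n=6: y≈1.608108, sp=4, e=sp−y≈2.391892; I≈-0.645108, D=e−e_prev≈-2.646300; u=0·2.391892+1/2·(-0.645108)+1·(-2.646300)≈-2.968854; next y=-3/10·1.608108+1/4·(-2.968854)≈-1.224646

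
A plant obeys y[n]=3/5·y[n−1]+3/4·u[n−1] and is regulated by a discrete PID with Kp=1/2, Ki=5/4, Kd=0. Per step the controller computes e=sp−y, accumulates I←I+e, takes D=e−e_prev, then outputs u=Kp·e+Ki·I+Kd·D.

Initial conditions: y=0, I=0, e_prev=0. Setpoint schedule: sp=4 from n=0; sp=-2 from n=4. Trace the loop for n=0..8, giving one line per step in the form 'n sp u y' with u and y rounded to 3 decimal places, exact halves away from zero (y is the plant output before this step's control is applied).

(exact arithmetic carried between steps; '≈' marks a value shown rounded to 6 d.p. or computed from one; I and e_prev carry over from the previous line; the table rounds u and y to 3 d.p., halves away from zero)
n=0: y=0, sp=4, e=sp−y=4; I=4, D=e−e_prev=4; u=1/2·4+5/4·4+0·4=7; next y=3/5·0+3/4·7=5.25
n=1: y=5.25, sp=4, e=sp−y=-1.25; I=2.75, D=e−e_prev=-5.25; u=1/2·(-1.25)+5/4·2.75+0·(-5.25)=2.8125; next y=3/5·5.25+3/4·2.8125=5.259375
n=2: y=5.259375, sp=4, e=sp−y=-1.259375; I=1.490625, D=e−e_prev=-0.009375; u=1/2·(-1.259375)+5/4·1.490625+0·(-0.009375)≈1.233594; next y=3/5·5.259375+3/4·1.233594≈4.080820
n=3: y≈4.080820, sp=4, e=sp−y≈-0.080820; I≈1.409805, D=e−e_prev≈1.178555; u=1/2·(-0.080820)+5/4·1.409805+0·1.178555≈1.721846; next y=3/5·4.080820+3/4·1.721846≈3.739876
n=4: y≈3.739876, sp=-2, e=sp−y≈-5.739876; I≈-4.330072, D=e−e_prev≈-5.659056; u=1/2·(-5.739876)+5/4·(-4.330072)+0·(-5.659056)≈-8.282528; next y=3/5·3.739876+3/4·(-8.282528)≈-3.967970
n=5: y≈-3.967970, sp=-2, e=sp−y≈1.967970; I≈-2.362102, D=e−e_prev≈7.707847; u=1/2·1.967970+5/4·(-2.362102)+0·7.707847≈-1.968642; next y=3/5·(-3.967970)+3/4·(-1.968642)≈-3.857264
n=6: y≈-3.857264, sp=-2, e=sp−y≈1.857264; I≈-0.504838, D=e−e_prev≈-0.110706; u=1/2·1.857264+5/4·(-0.504838)+0·(-0.110706)≈0.297584; next y=3/5·(-3.857264)+3/4·0.297584≈-2.091170
n=7: y≈-2.091170, sp=-2, e=sp−y≈0.091170; I≈-0.413668, D=e−e_prev≈-1.766094; u=1/2·0.091170+5/4·(-0.413668)+0·(-1.766094)≈-0.471500; next y=3/5·(-2.091170)+3/4·(-0.471500)≈-1.608327
n=8: y≈-1.608327, sp=-2, e=sp−y≈-0.391673; I≈-0.805341, D=e−e_prev≈-0.482843; u=1/2·(-0.391673)+5/4·(-0.805341)+0·(-0.482843)≈-1.202513; next y=3/5·(-1.608327)+3/4·(-1.202513)≈-1.866881

0 4 7.000 0.000
1 4 2.813 5.250
2 4 1.234 5.259
3 4 1.722 4.081
4 -2 -8.283 3.740
5 -2 -1.969 -3.968
6 -2 0.298 -3.857
7 -2 -0.472 -2.091
8 -2 -1.203 -1.608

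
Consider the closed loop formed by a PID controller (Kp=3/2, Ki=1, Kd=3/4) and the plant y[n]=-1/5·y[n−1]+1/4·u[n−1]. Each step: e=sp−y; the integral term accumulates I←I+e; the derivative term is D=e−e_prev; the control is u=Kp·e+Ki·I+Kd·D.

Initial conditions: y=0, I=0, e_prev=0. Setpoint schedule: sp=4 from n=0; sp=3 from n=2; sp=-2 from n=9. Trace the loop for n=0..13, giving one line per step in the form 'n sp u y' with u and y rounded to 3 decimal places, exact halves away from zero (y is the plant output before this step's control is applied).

(exact arithmetic carried between steps; '≈' marks a value shown rounded to 6 d.p. or computed from one; I and e_prev carry over from the previous line; the table rounds u and y to 3 d.p., halves away from zero)
n=0: y=0, sp=4, e=sp−y=4; I=4, D=e−e_prev=4; u=3/2·4+1·4+3/4·4=13; next y=-1/5·0+1/4·13=3.25
n=1: y=3.25, sp=4, e=sp−y=0.75; I=4.75, D=e−e_prev=-3.25; u=3/2·0.75+1·4.75+3/4·(-3.25)=3.4375; next y=-1/5·3.25+1/4·3.4375=0.209375
n=2: y=0.209375, sp=3, e=sp−y=2.790625; I=7.540625, D=e−e_prev=2.040625; u=3/2·2.790625+1·7.540625+3/4·2.040625≈13.257031; next y=-1/5·0.209375+1/4·13.257031≈3.272383
n=3: y≈3.272383, sp=3, e=sp−y≈-0.272383; I≈7.268242, D=e−e_prev≈-3.063008; u=3/2·(-0.272383)+1·7.268242+3/4·(-3.063008)≈4.562412; next y=-1/5·3.272383+1/4·4.562412≈0.486126
n=4: y≈0.486126, sp=3, e=sp−y≈2.513874; I≈9.782116, D=e−e_prev≈2.786256; u=3/2·2.513874+1·9.782116+3/4·2.786256≈15.642618; next y=-1/5·0.486126+1/4·15.642618≈3.813429
n=5: y≈3.813429, sp=3, e=sp−y≈-0.813429; I≈8.968686, D=e−e_prev≈-3.327303; u=3/2·(-0.813429)+1·8.968686+3/4·(-3.327303)≈5.253065; next y=-1/5·3.813429+1/4·5.253065≈0.550580
n=6: y≈0.550580, sp=3, e=sp−y≈2.449420; I≈11.418106, D=e−e_prev≈3.262849; u=3/2·2.449420+1·11.418106+3/4·3.262849≈17.539372; next y=-1/5·0.550580+1/4·17.539372≈4.274727
n=7: y≈4.274727, sp=3, e=sp−y≈-1.274727; I≈10.143379, D=e−e_prev≈-3.724146; u=3/2·(-1.274727)+1·10.143379+3/4·(-3.724146)≈5.438179; next y=-1/5·4.274727+1/4·5.438179≈0.504599
n=8: y≈0.504599, sp=3, e=sp−y≈2.495401; I≈12.638780, D=e−e_prev≈3.770127; u=3/2·2.495401+1·12.638780+3/4·3.770127≈19.209476; next y=-1/5·0.504599+1/4·19.209476≈4.701449
n=9: y≈4.701449, sp=-2, e=sp−y≈-6.701449; I≈5.937331, D=e−e_prev≈-9.196850; u=3/2·(-6.701449)+1·5.937331+3/4·(-9.196850)≈-11.012481; next y=-1/5·4.701449+1/4·(-11.012481)≈-3.693410
n=10: y≈-3.693410, sp=-2, e=sp−y≈1.693410; I≈7.630741, D=e−e_prev≈8.394859; u=3/2·1.693410+1·7.630741+3/4·8.394859≈16.467000; next y=-1/5·(-3.693410)+1/4·16.467000≈4.855432
n=11: y≈4.855432, sp=-2, e=sp−y≈-6.855432; I≈0.775309, D=e−e_prev≈-8.548842; u=3/2·(-6.855432)+1·0.775309+3/4·(-8.548842)≈-15.919471; next y=-1/5·4.855432+1/4·(-15.919471)≈-4.950954
n=12: y≈-4.950954, sp=-2, e=sp−y≈2.950954; I≈3.726263, D=e−e_prev≈9.806386; u=3/2·2.950954+1·3.726263+3/4·9.806386≈15.507483; next y=-1/5·(-4.950954)+1/4·15.507483≈4.867062
n=13: y≈4.867062, sp=-2, e=sp−y≈-6.867062; I≈-3.140799, D=e−e_prev≈-9.818016; u=3/2·(-6.867062)+1·(-3.140799)+3/4·(-9.818016)≈-20.804903; next y=-1/5·4.867062+1/4·(-20.804903)≈-6.174638

0 4 13.000 0.000
1 4 3.438 3.250
2 3 13.257 0.209
3 3 4.562 3.272
4 3 15.643 0.486
5 3 5.253 3.813
6 3 17.539 0.551
7 3 5.438 4.275
8 3 19.209 0.505
9 -2 -11.012 4.701
10 -2 16.467 -3.693
11 -2 -15.919 4.855
12 -2 15.507 -4.951
13 -2 -20.805 4.867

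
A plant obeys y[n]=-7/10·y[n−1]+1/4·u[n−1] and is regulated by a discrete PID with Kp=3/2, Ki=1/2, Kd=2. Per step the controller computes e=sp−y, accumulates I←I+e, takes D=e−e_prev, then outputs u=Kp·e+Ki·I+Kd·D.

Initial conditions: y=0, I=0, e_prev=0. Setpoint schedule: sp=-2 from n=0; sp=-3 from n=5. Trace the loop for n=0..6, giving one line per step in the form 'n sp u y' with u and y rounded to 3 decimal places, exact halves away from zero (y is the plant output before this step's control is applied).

0 -2 -8.000 0.000
1 -2 3.000 -2.000
2 -2 -17.600 2.150
3 -2 20.845 -5.905
4 -2 -54.312 9.345
5 -3 84.371 -20.119
6 -3 -185.179 35.176

(exact arithmetic carried between steps; '≈' marks a value shown rounded to 6 d.p. or computed from one; I and e_prev carry over from the previous line; the table rounds u and y to 3 d.p., halves away from zero)
n=0: y=0, sp=-2, e=sp−y=-2; I=-2, D=e−e_prev=-2; u=3/2·(-2)+1/2·(-2)+2·(-2)=-8; next y=-7/10·0+1/4·(-8)=-2
n=1: y=-2, sp=-2, e=sp−y=0; I=-2, D=e−e_prev=2; u=3/2·0+1/2·(-2)+2·2=3; next y=-7/10·(-2)+1/4·3=2.15
n=2: y=2.15, sp=-2, e=sp−y=-4.15; I=-6.15, D=e−e_prev=-4.15; u=3/2·(-4.15)+1/2·(-6.15)+2·(-4.15)=-17.6; next y=-7/10·2.15+1/4·(-17.6)=-5.905
n=3: y=-5.905, sp=-2, e=sp−y=3.905; I=-2.245, D=e−e_prev=8.055; u=3/2·3.905+1/2·(-2.245)+2·8.055=20.845; next y=-7/10·(-5.905)+1/4·20.845=9.34475
n=4: y=9.34475, sp=-2, e=sp−y=-11.34475; I=-13.58975, D=e−e_prev=-15.24975; u=3/2·(-11.34475)+1/2·(-13.58975)+2·(-15.24975)=-54.3115; next y=-7/10·9.34475+1/4·(-54.3115)=-20.1192
n=5: y=-20.1192, sp=-3, e=sp−y=17.1192; I=3.52945, D=e−e_prev=28.46395; u=3/2·17.1192+1/2·3.52945+2·28.46395=84.371425; next y=-7/10·(-20.1192)+1/4·84.371425≈35.176296
n=6: y≈35.176296, sp=-3, e=sp−y≈-38.176296; I≈-34.646846, D=e−e_prev≈-55.295496; u=3/2·(-38.176296)+1/2·(-34.646846)+2·(-55.295496)≈-185.17886; next y=-7/10·35.176296+1/4·(-185.17886)≈-70.918122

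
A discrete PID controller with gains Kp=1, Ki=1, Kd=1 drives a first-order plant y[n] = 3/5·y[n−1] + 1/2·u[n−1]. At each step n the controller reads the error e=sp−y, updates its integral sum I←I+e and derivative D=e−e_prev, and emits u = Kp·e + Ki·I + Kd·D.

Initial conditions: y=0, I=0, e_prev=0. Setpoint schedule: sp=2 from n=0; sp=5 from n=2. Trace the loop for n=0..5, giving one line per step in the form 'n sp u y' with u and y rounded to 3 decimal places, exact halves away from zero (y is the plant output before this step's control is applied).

0 2 6.000 0.000
1 2 -3.000 3.000
2 5 16.100 0.300
3 5 -8.690 8.230
4 5 18.921 0.593
5 5 -11.979 9.816

(exact arithmetic carried between steps; '≈' marks a value shown rounded to 6 d.p. or computed from one; I and e_prev carry over from the previous line; the table rounds u and y to 3 d.p., halves away from zero)
n=0: y=0, sp=2, e=sp−y=2; I=2, D=e−e_prev=2; u=1·2+1·2+1·2=6; next y=3/5·0+1/2·6=3
n=1: y=3, sp=2, e=sp−y=-1; I=1, D=e−e_prev=-3; u=1·(-1)+1·1+1·(-3)=-3; next y=3/5·3+1/2·(-3)=0.3
n=2: y=0.3, sp=5, e=sp−y=4.7; I=5.7, D=e−e_prev=5.7; u=1·4.7+1·5.7+1·5.7=16.1; next y=3/5·0.3+1/2·16.1=8.23
n=3: y=8.23, sp=5, e=sp−y=-3.23; I=2.47, D=e−e_prev=-7.93; u=1·(-3.23)+1·2.47+1·(-7.93)=-8.69; next y=3/5·8.23+1/2·(-8.69)=0.593
n=4: y=0.593, sp=5, e=sp−y=4.407; I=6.877, D=e−e_prev=7.637; u=1·4.407+1·6.877+1·7.637=18.921; next y=3/5·0.593+1/2·18.921=9.8163
n=5: y=9.8163, sp=5, e=sp−y=-4.8163; I=2.0607, D=e−e_prev=-9.2233; u=1·(-4.8163)+1·2.0607+1·(-9.2233)=-11.9789; next y=3/5·9.8163+1/2·(-11.9789)=-0.09967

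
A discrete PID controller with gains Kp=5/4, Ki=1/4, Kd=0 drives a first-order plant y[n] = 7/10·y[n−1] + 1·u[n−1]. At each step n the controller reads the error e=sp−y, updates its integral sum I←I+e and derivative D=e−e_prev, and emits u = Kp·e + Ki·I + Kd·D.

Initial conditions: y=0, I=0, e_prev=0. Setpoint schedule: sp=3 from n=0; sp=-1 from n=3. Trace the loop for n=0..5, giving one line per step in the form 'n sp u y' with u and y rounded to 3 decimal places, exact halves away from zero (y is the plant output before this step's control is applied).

0 3 4.500 0.000
1 3 -1.500 4.500
2 3 2.400 1.650
3 -1 -6.120 3.555
4 -1 3.521 -3.632
5 -1 -2.737 0.979

(exact arithmetic carried between steps; '≈' marks a value shown rounded to 6 d.p. or computed from one; I and e_prev carry over from the previous line; the table rounds u and y to 3 d.p., halves away from zero)
n=0: y=0, sp=3, e=sp−y=3; I=3, D=e−e_prev=3; u=5/4·3+1/4·3+0·3=4.5; next y=7/10·0+1·4.5=4.5
n=1: y=4.5, sp=3, e=sp−y=-1.5; I=1.5, D=e−e_prev=-4.5; u=5/4·(-1.5)+1/4·1.5+0·(-4.5)=-1.5; next y=7/10·4.5+1·(-1.5)=1.65
n=2: y=1.65, sp=3, e=sp−y=1.35; I=2.85, D=e−e_prev=2.85; u=5/4·1.35+1/4·2.85+0·2.85=2.4; next y=7/10·1.65+1·2.4=3.555
n=3: y=3.555, sp=-1, e=sp−y=-4.555; I=-1.705, D=e−e_prev=-5.905; u=5/4·(-4.555)+1/4·(-1.705)+0·(-5.905)=-6.12; next y=7/10·3.555+1·(-6.12)=-3.6315
n=4: y=-3.6315, sp=-1, e=sp−y=2.6315; I=0.9265, D=e−e_prev=7.1865; u=5/4·2.6315+1/4·0.9265+0·7.1865=3.521; next y=7/10·(-3.6315)+1·3.521=0.97895
n=5: y=0.97895, sp=-1, e=sp−y=-1.97895; I=-1.05245, D=e−e_prev=-4.61045; u=5/4·(-1.97895)+1/4·(-1.05245)+0·(-4.61045)=-2.7368; next y=7/10·0.97895+1·(-2.7368)=-2.051535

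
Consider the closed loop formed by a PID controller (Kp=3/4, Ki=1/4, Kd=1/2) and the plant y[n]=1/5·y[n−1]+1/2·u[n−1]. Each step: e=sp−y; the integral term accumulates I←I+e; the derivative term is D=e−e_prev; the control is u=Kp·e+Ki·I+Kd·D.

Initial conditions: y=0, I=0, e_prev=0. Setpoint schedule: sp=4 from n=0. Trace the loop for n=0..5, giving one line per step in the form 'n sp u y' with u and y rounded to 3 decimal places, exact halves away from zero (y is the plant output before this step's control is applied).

0 4 6.000 0.000
1 4 0.500 3.000
2 4 5.475 0.850
3 4 2.101 2.908
4 4 5.316 1.632
5 4 3.242 2.985

(exact arithmetic carried between steps; '≈' marks a value shown rounded to 6 d.p. or computed from one; I and e_prev carry over from the previous line; the table rounds u and y to 3 d.p., halves away from zero)
n=0: y=0, sp=4, e=sp−y=4; I=4, D=e−e_prev=4; u=3/4·4+1/4·4+1/2·4=6; next y=1/5·0+1/2·6=3
n=1: y=3, sp=4, e=sp−y=1; I=5, D=e−e_prev=-3; u=3/4·1+1/4·5+1/2·(-3)=0.5; next y=1/5·3+1/2·0.5=0.85
n=2: y=0.85, sp=4, e=sp−y=3.15; I=8.15, D=e−e_prev=2.15; u=3/4·3.15+1/4·8.15+1/2·2.15=5.475; next y=1/5·0.85+1/2·5.475=2.9075
n=3: y=2.9075, sp=4, e=sp−y=1.0925; I=9.2425, D=e−e_prev=-2.0575; u=3/4·1.0925+1/4·9.2425+1/2·(-2.0575)=2.10125; next y=1/5·2.9075+1/2·2.10125=1.632125
n=4: y=1.632125, sp=4, e=sp−y=2.367875; I=11.610375, D=e−e_prev=1.275375; u=3/4·2.367875+1/4·11.610375+1/2·1.275375≈5.316188; next y=1/5·1.632125+1/2·5.316188≈2.984519
n=5: y≈2.984519, sp=4, e=sp−y≈1.015481; I≈12.625856, D=e−e_prev≈-1.352394; u=3/4·1.015481+1/4·12.625856+1/2·(-1.352394)≈3.241878; next y=1/5·2.984519+1/2·3.241878≈2.217843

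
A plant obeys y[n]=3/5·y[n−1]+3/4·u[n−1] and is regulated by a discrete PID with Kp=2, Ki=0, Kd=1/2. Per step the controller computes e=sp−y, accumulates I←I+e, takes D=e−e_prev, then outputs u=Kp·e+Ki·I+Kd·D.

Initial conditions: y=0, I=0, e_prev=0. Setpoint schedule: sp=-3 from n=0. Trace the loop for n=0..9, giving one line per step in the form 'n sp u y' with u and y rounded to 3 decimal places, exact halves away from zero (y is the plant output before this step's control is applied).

0 -3 -7.500 0.000
1 -3 8.063 -5.625
2 -3 -15.492 2.672
3 -3 20.376 -10.016
4 -3 -34.189 9.272
5 -3 48.832 -20.078
6 -3 -77.482 24.577
7 -3 114.701 -43.365
8 -3 -177.699 60.007
9 -3 267.179 -97.270

(exact arithmetic carried between steps; '≈' marks a value shown rounded to 6 d.p. or computed from one; I and e_prev carry over from the previous line; the table rounds u and y to 3 d.p., halves away from zero)
n=0: y=0, sp=-3, e=sp−y=-3; I=-3, D=e−e_prev=-3; u=2·(-3)+0·(-3)+1/2·(-3)=-7.5; next y=3/5·0+3/4·(-7.5)=-5.625
n=1: y=-5.625, sp=-3, e=sp−y=2.625; I=-0.375, D=e−e_prev=5.625; u=2·2.625+0·(-0.375)+1/2·5.625=8.0625; next y=3/5·(-5.625)+3/4·8.0625=2.671875
n=2: y=2.671875, sp=-3, e=sp−y=-5.671875; I=-6.046875, D=e−e_prev=-8.296875; u=2·(-5.671875)+0·(-6.046875)+1/2·(-8.296875)≈-15.492188; next y=3/5·2.671875+3/4·(-15.492188)≈-10.016016
n=3: y≈-10.016016, sp=-3, e=sp−y≈7.016016; I≈0.969141, D=e−e_prev≈12.687891; u=2·7.016016+0·0.969141+1/2·12.687891≈20.375977; next y=3/5·(-10.016016)+3/4·20.375977≈9.272373
n=4: y≈9.272373, sp=-3, e=sp−y≈-12.272373; I≈-11.303232, D=e−e_prev≈-19.288389; u=2·(-12.272373)+0·(-11.303232)+1/2·(-19.288389)≈-34.188940; next y=3/5·9.272373+3/4·(-34.188940)≈-20.078281
n=5: y≈-20.078281, sp=-3, e=sp−y≈17.078281; I≈5.775049, D=e−e_prev≈29.350655; u=2·17.078281+0·5.775049+1/2·29.350655≈48.831890; next y=3/5·(-20.078281)+3/4·48.831890≈24.576949
n=6: y≈24.576949, sp=-3, e=sp−y≈-27.576949; I≈-21.801900, D=e−e_prev≈-44.655230; u=2·(-27.576949)+0·(-21.801900)+1/2·(-44.655230)≈-77.481513; next y=3/5·24.576949+3/4·(-77.481513)≈-43.364965
n=7: y≈-43.364965, sp=-3, e=sp−y≈40.364965; I≈18.563066, D=e−e_prev≈67.941914; u=2·40.364965+0·18.563066+1/2·67.941914≈114.700888; next y=3/5·(-43.364965)+3/4·114.700888≈60.006687
n=8: y≈60.006687, sp=-3, e=sp−y≈-63.006687; I≈-44.443621, D=e−e_prev≈-103.371652; u=2·(-63.006687)+0·(-44.443621)+1/2·(-103.371652)≈-177.699199; next y=3/5·60.006687+3/4·(-177.699199)≈-97.270387
n=9: y≈-97.270387, sp=-3, e=sp−y≈94.270387; I≈49.826766, D=e−e_prev≈157.277074; u=2·94.270387+0·49.826766+1/2·157.277074≈267.179312; next y=3/5·(-97.270387)+3/4·267.179312≈142.022251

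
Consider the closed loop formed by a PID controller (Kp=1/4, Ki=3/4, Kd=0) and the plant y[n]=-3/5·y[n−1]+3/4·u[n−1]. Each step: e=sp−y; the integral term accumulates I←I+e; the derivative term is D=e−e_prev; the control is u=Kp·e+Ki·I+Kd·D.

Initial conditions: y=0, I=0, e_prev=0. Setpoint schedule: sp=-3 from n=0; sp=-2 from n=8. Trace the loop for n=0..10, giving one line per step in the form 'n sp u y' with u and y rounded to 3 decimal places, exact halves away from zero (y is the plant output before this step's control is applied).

(exact arithmetic carried between steps; '≈' marks a value shown rounded to 6 d.p. or computed from one; I and e_prev carry over from the previous line; the table rounds u and y to 3 d.p., halves away from zero)
n=0: y=0, sp=-3, e=sp−y=-3; I=-3, D=e−e_prev=-3; u=1/4·(-3)+3/4·(-3)+0·(-3)=-3; next y=-3/5·0+3/4·(-3)=-2.25
n=1: y=-2.25, sp=-3, e=sp−y=-0.75; I=-3.75, D=e−e_prev=2.25; u=1/4·(-0.75)+3/4·(-3.75)+0·2.25=-3; next y=-3/5·(-2.25)+3/4·(-3)=-0.9
n=2: y=-0.9, sp=-3, e=sp−y=-2.1; I=-5.85, D=e−e_prev=-1.35; u=1/4·(-2.1)+3/4·(-5.85)+0·(-1.35)=-4.9125; next y=-3/5·(-0.9)+3/4·(-4.9125)=-3.144375
n=3: y=-3.144375, sp=-3, e=sp−y=0.144375; I=-5.705625, D=e−e_prev=2.244375; u=1/4·0.144375+3/4·(-5.705625)+0·2.244375=-4.243125; next y=-3/5·(-3.144375)+3/4·(-4.243125)≈-1.295719
n=4: y≈-1.295719, sp=-3, e=sp−y≈-1.704281; I≈-7.409906, D=e−e_prev≈-1.848656; u=1/4·(-1.704281)+3/4·(-7.409906)+0·(-1.848656)≈-5.9835; next y=-3/5·(-1.295719)+3/4·(-5.9835)≈-3.710194
n=5: y≈-3.710194, sp=-3, e=sp−y≈0.710194; I≈-6.699713, D=e−e_prev≈2.414475; u=1/4·0.710194+3/4·(-6.699713)+0·2.414475≈-4.847236; next y=-3/5·(-3.710194)+3/4·(-4.847236)≈-1.409311
n=6: y≈-1.409311, sp=-3, e=sp−y≈-1.590689; I≈-8.290402, D=e−e_prev≈-2.300883; u=1/4·(-1.590689)+3/4·(-8.290402)+0·(-2.300883)≈-6.615474; next y=-3/5·(-1.409311)+3/4·(-6.615474)≈-4.116019
n=7: y≈-4.116019, sp=-3, e=sp−y≈1.116019; I≈-7.174383, D=e−e_prev≈2.706708; u=1/4·1.116019+3/4·(-7.174383)+0·2.706708≈-5.101783; next y=-3/5·(-4.116019)+3/4·(-5.101783)≈-1.356726
n=8: y≈-1.356726, sp=-2, e=sp−y≈-0.643274; I≈-7.817657, D=e−e_prev≈-1.759293; u=1/4·(-0.643274)+3/4·(-7.817657)+0·(-1.759293)≈-6.024062; next y=-3/5·(-1.356726)+3/4·(-6.024062)≈-3.704011
n=9: y≈-3.704011, sp=-2, e=sp−y≈1.704011; I≈-6.113647, D=e−e_prev≈2.347285; u=1/4·1.704011+3/4·(-6.113647)+0·2.347285≈-4.159232; next y=-3/5·(-3.704011)+3/4·(-4.159232)≈-0.897018
n=10: y≈-0.897018, sp=-2, e=sp−y≈-1.102982; I≈-7.216629, D=e−e_prev≈-2.806993; u=1/4·(-1.102982)+3/4·(-7.216629)+0·(-2.806993)≈-5.688217; next y=-3/5·(-0.897018)+3/4·(-5.688217)≈-3.727952

0 -3 -3.000 0.000
1 -3 -3.000 -2.250
2 -3 -4.913 -0.900
3 -3 -4.243 -3.144
4 -3 -5.984 -1.296
5 -3 -4.847 -3.710
6 -3 -6.615 -1.409
7 -3 -5.102 -4.116
8 -2 -6.024 -1.357
9 -2 -4.159 -3.704
10 -2 -5.688 -0.897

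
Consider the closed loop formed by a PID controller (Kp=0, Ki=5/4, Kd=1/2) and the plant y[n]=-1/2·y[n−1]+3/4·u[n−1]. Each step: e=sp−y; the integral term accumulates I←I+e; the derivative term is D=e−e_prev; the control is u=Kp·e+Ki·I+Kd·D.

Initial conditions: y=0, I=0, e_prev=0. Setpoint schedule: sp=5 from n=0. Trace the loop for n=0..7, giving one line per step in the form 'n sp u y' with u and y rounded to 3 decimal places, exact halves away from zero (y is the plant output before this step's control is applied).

0 5 8.750 0.000
1 5 1.016 6.563
2 5 18.237 -2.520
3 5 -7.455 14.938
4 5 37.848 -13.060
5 5 -37.533 34.916
6 5 89.976 -45.608
7 5 -124.840 90.286

(exact arithmetic carried between steps; '≈' marks a value shown rounded to 6 d.p. or computed from one; I and e_prev carry over from the previous line; the table rounds u and y to 3 d.p., halves away from zero)
n=0: y=0, sp=5, e=sp−y=5; I=5, D=e−e_prev=5; u=0·5+5/4·5+1/2·5=8.75; next y=-1/2·0+3/4·8.75=6.5625
n=1: y=6.5625, sp=5, e=sp−y=-1.5625; I=3.4375, D=e−e_prev=-6.5625; u=0·(-1.5625)+5/4·3.4375+1/2·(-6.5625)=1.015625; next y=-1/2·6.5625+3/4·1.015625≈-2.519531
n=2: y≈-2.519531, sp=5, e=sp−y≈7.519531; I≈10.957031, D=e−e_prev≈9.082031; u=0·7.519531+5/4·10.957031+1/2·9.082031≈18.237305; next y=-1/2·(-2.519531)+3/4·18.237305≈14.937744
n=3: y≈14.937744, sp=5, e=sp−y≈-9.937744; I≈1.019287, D=e−e_prev≈-17.457275; u=0·(-9.937744)+5/4·1.019287+1/2·(-17.457275)≈-7.454529; next y=-1/2·14.937744+3/4·(-7.454529)≈-13.059769
n=4: y≈-13.059769, sp=5, e=sp−y≈18.059769; I≈19.079056, D=e−e_prev≈27.997513; u=0·18.059769+5/4·19.079056+1/2·27.997513≈37.847576; next y=-1/2·(-13.059769)+3/4·37.847576≈34.915566
n=5: y≈34.915566, sp=5, e=sp−y≈-29.915566; I≈-10.836511, D=e−e_prev≈-47.975335; u=0·(-29.915566)+5/4·(-10.836511)+1/2·(-47.975335)≈-37.533306; next y=-1/2·34.915566+3/4·(-37.533306)≈-45.607763
n=6: y≈-45.607763, sp=5, e=sp−y≈50.607763; I≈39.771252, D=e−e_prev≈80.523329; u=0·50.607763+5/4·39.771252+1/2·80.523329≈89.975730; next y=-1/2·(-45.607763)+3/4·89.975730≈90.285678
n=7: y≈90.285678, sp=5, e=sp−y≈-85.285678; I≈-45.514426, D=e−e_prev≈-135.893441; u=0·(-85.285678)+5/4·(-45.514426)+1/2·(-135.893441)≈-124.839754; next y=-1/2·90.285678+3/4·(-124.839754)≈-138.772654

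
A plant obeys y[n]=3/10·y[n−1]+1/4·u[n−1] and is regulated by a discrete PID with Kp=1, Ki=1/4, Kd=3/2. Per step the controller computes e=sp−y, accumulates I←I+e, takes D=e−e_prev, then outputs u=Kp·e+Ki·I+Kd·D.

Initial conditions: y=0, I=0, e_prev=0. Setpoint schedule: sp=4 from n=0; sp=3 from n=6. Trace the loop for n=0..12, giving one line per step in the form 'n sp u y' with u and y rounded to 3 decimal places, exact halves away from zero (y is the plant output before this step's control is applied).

(exact arithmetic carried between steps; '≈' marks a value shown rounded to 6 d.p. or computed from one; I and e_prev carry over from the previous line; the table rounds u and y to 3 d.p., halves away from zero)
n=0: y=0, sp=4, e=sp−y=4; I=4, D=e−e_prev=4; u=1·4+1/4·4+3/2·4=11; next y=3/10·0+1/4·11=2.75
n=1: y=2.75, sp=4, e=sp−y=1.25; I=5.25, D=e−e_prev=-2.75; u=1·1.25+1/4·5.25+3/2·(-2.75)=-1.5625; next y=3/10·2.75+1/4·(-1.5625)=0.434375
n=2: y=0.434375, sp=4, e=sp−y=3.565625; I=8.815625, D=e−e_prev=2.315625; u=1·3.565625+1/4·8.815625+3/2·2.315625≈9.242969; next y=3/10·0.434375+1/4·9.242969≈2.441055
n=3: y≈2.441055, sp=4, e=sp−y≈1.558945; I≈10.374570, D=e−e_prev≈-2.006680; u=1·1.558945+1/4·10.374570+3/2·(-2.006680)≈1.142568; next y=3/10·2.441055+1/4·1.142568≈1.017958
n=4: y≈1.017958, sp=4, e=sp−y≈2.982042; I≈13.356612, D=e−e_prev≈1.423096; u=1·2.982042+1/4·13.356612+3/2·1.423096≈8.455839; next y=3/10·1.017958+1/4·8.455839≈2.419347
n=5: y≈2.419347, sp=4, e=sp−y≈1.580653; I≈14.937265, D=e−e_prev≈-1.401389; u=1·1.580653+1/4·14.937265+3/2·(-1.401389)≈3.212886; next y=3/10·2.419347+1/4·3.212886≈1.529026
n=6: y≈1.529026, sp=3, e=sp−y≈1.470974; I≈16.408239, D=e−e_prev≈-0.109678; u=1·1.470974+1/4·16.408239+3/2·(-0.109678)≈5.408517; next y=3/10·1.529026+1/4·5.408517≈1.810837
n=7: y≈1.810837, sp=3, e=sp−y≈1.189163; I≈17.597402, D=e−e_prev≈-0.281811; u=1·1.189163+1/4·17.597402+3/2·(-0.281811)≈5.165797; next y=3/10·1.810837+1/4·5.165797≈1.834700
n=8: y≈1.834700, sp=3, e=sp−y≈1.165300; I≈18.762702, D=e−e_prev≈-0.023863; u=1·1.165300+1/4·18.762702+3/2·(-0.023863)≈5.820180; next y=3/10·1.834700+1/4·5.820180≈2.005455
n=9: y≈2.005455, sp=3, e=sp−y≈0.994545; I≈19.757247, D=e−e_prev≈-0.170755; u=1·0.994545+1/4·19.757247+3/2·(-0.170755)≈5.677724; next y=3/10·2.005455+1/4·5.677724≈2.021068
n=10: y≈2.021068, sp=3, e=sp−y≈0.978932; I≈20.736179, D=e−e_prev≈-0.015613; u=1·0.978932+1/4·20.736179+3/2·(-0.015613)≈6.139558; next y=3/10·2.021068+1/4·6.139558≈2.141210
n=11: y≈2.141210, sp=3, e=sp−y≈0.858790; I≈21.594969, D=e−e_prev≈-0.120142; u=1·0.858790+1/4·21.594969+3/2·(-0.120142)≈6.077319; next y=3/10·2.141210+1/4·6.077319≈2.161693
n=12: y≈2.161693, sp=3, e=sp−y≈0.838307; I≈22.433277, D=e−e_prev≈-0.020483; u=1·0.838307+1/4·22.433277+3/2·(-0.020483)≈6.415902; next y=3/10·2.161693+1/4·6.415902≈2.252483

0 4 11.000 0.000
1 4 -1.563 2.750
2 4 9.243 0.434
3 4 1.143 2.441
4 4 8.456 1.018
5 4 3.213 2.419
6 3 5.409 1.529
7 3 5.166 1.811
8 3 5.820 1.835
9 3 5.678 2.005
10 3 6.140 2.021
11 3 6.077 2.141
12 3 6.416 2.162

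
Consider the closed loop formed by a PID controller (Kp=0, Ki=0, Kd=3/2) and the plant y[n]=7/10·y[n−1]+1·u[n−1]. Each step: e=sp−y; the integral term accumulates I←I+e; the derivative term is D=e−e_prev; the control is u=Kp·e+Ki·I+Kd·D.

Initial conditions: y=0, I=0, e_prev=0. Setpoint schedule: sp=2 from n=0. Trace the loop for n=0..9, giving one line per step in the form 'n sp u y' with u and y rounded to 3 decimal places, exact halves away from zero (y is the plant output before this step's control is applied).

0 2 3.000 0.000
1 2 -4.500 3.000
2 2 8.100 -2.400
3 2 -13.230 6.420
4 2 22.734 -8.736
5 2 -38.032 16.619
6 2 64.527 -26.399
7 2 -108.670 46.047
8 2 183.726 -76.437
9 2 -309.985 130.220

(exact arithmetic carried between steps; '≈' marks a value shown rounded to 6 d.p. or computed from one; I and e_prev carry over from the previous line; the table rounds u and y to 3 d.p., halves away from zero)
n=0: y=0, sp=2, e=sp−y=2; I=2, D=e−e_prev=2; u=0·2+0·2+3/2·2=3; next y=7/10·0+1·3=3
n=1: y=3, sp=2, e=sp−y=-1; I=1, D=e−e_prev=-3; u=0·(-1)+0·1+3/2·(-3)=-4.5; next y=7/10·3+1·(-4.5)=-2.4
n=2: y=-2.4, sp=2, e=sp−y=4.4; I=5.4, D=e−e_prev=5.4; u=0·4.4+0·5.4+3/2·5.4=8.1; next y=7/10·(-2.4)+1·8.1=6.42
n=3: y=6.42, sp=2, e=sp−y=-4.42; I=0.98, D=e−e_prev=-8.82; u=0·(-4.42)+0·0.98+3/2·(-8.82)=-13.23; next y=7/10·6.42+1·(-13.23)=-8.736
n=4: y=-8.736, sp=2, e=sp−y=10.736; I=11.716, D=e−e_prev=15.156; u=0·10.736+0·11.716+3/2·15.156=22.734; next y=7/10·(-8.736)+1·22.734=16.6188
n=5: y=16.6188, sp=2, e=sp−y=-14.6188; I=-2.9028, D=e−e_prev=-25.3548; u=0·(-14.6188)+0·(-2.9028)+3/2·(-25.3548)=-38.0322; next y=7/10·16.6188+1·(-38.0322)=-26.39904
n=6: y=-26.39904, sp=2, e=sp−y=28.39904; I=25.49624, D=e−e_prev=43.01784; u=0·28.39904+0·25.49624+3/2·43.01784=64.52676; next y=7/10·(-26.39904)+1·64.52676=46.047432
n=7: y=46.047432, sp=2, e=sp−y=-44.047432; I=-18.551192, D=e−e_prev=-72.446472; u=0·(-44.047432)+0·(-18.551192)+3/2·(-72.446472)=-108.669708; next y=7/10·46.047432+1·(-108.669708)≈-76.436506
n=8: y≈-76.436506, sp=2, e=sp−y≈78.436506; I≈59.885314, D=e−e_prev≈122.483938; u=0·78.436506+0·59.885314+3/2·122.483938≈183.725906; next y=7/10·(-76.436506)+1·183.725906≈130.220352
n=9: y≈130.220352, sp=2, e=sp−y≈-128.220352; I≈-68.335039, D=e−e_prev≈-206.656858; u=0·(-128.220352)+0·(-68.335039)+3/2·(-206.656858)≈-309.985287; next y=7/10·130.220352+1·(-309.985287)≈-218.831040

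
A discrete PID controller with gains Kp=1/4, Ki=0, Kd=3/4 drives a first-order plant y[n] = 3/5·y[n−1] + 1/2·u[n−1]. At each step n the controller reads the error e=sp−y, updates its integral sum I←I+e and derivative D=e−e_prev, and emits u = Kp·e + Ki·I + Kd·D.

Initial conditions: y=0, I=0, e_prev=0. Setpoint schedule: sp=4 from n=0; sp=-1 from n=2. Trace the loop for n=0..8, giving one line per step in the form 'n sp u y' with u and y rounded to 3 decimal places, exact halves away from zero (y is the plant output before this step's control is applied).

0 4 4.000 0.000
1 4 -1.000 2.000
2 -1 -3.200 0.700
3 -1 1.455 -1.180
4 -1 -1.155 0.020
5 -1 0.330 -0.566
6 -1 -0.500 -0.174
7 -1 -0.026 -0.355
8 -1 -0.290 -0.226

(exact arithmetic carried between steps; '≈' marks a value shown rounded to 6 d.p. or computed from one; I and e_prev carry over from the previous line; the table rounds u and y to 3 d.p., halves away from zero)
n=0: y=0, sp=4, e=sp−y=4; I=4, D=e−e_prev=4; u=1/4·4+0·4+3/4·4=4; next y=3/5·0+1/2·4=2
n=1: y=2, sp=4, e=sp−y=2; I=6, D=e−e_prev=-2; u=1/4·2+0·6+3/4·(-2)=-1; next y=3/5·2+1/2·(-1)=0.7
n=2: y=0.7, sp=-1, e=sp−y=-1.7; I=4.3, D=e−e_prev=-3.7; u=1/4·(-1.7)+0·4.3+3/4·(-3.7)=-3.2; next y=3/5·0.7+1/2·(-3.2)=-1.18
n=3: y=-1.18, sp=-1, e=sp−y=0.18; I=4.48, D=e−e_prev=1.88; u=1/4·0.18+0·4.48+3/4·1.88=1.455; next y=3/5·(-1.18)+1/2·1.455=0.0195
n=4: y=0.0195, sp=-1, e=sp−y=-1.0195; I=3.4605, D=e−e_prev=-1.1995; u=1/4·(-1.0195)+0·3.4605+3/4·(-1.1995)=-1.1545; next y=3/5·0.0195+1/2·(-1.1545)=-0.56555
n=5: y=-0.56555, sp=-1, e=sp−y=-0.43445; I=3.02605, D=e−e_prev=0.58505; u=1/4·(-0.43445)+0·3.02605+3/4·0.58505=0.330175; next y=3/5·(-0.56555)+1/2·0.330175≈-0.174243
n=6: y≈-0.174243, sp=-1, e=sp−y≈-0.825758; I≈2.200293, D=e−e_prev≈-0.391308; u=1/4·(-0.825758)+0·2.200293+3/4·(-0.391308)≈-0.49992; next y=3/5·(-0.174243)+1/2·(-0.49992)≈-0.354506
n=7: y≈-0.354506, sp=-1, e=sp−y≈-0.645495; I≈1.554798, D=e−e_prev≈0.180263; u=1/4·(-0.645495)+0·1.554798+3/4·0.180263≈-0.026176; next y=3/5·(-0.354506)+1/2·(-0.026176)≈-0.225791
n=8: y≈-0.225791, sp=-1, e=sp−y≈-0.774209; I≈0.780589, D=e−e_prev≈-0.128714; u=1/4·(-0.774209)+0·0.780589+3/4·(-0.128714)≈-0.290088; next y=3/5·(-0.225791)+1/2·(-0.290088)≈-0.280519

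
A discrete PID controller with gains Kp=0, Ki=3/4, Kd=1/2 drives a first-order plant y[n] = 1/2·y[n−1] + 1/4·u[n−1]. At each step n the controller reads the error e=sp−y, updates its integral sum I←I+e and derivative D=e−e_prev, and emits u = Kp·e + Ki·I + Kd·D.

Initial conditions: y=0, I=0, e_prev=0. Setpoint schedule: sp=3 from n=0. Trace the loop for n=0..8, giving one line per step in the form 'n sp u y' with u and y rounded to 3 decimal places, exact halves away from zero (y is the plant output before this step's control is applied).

0 3 3.750 0.000
1 3 3.328 0.938
2 3 4.890 1.301
3 3 5.631 1.873
4 3 6.173 2.344
5 3 6.437 2.715
6 3 6.521 2.967
7 3 6.488 3.114
8 3 6.395 3.179

(exact arithmetic carried between steps; '≈' marks a value shown rounded to 6 d.p. or computed from one; I and e_prev carry over from the previous line; the table rounds u and y to 3 d.p., halves away from zero)
n=0: y=0, sp=3, e=sp−y=3; I=3, D=e−e_prev=3; u=0·3+3/4·3+1/2·3=3.75; next y=1/2·0+1/4·3.75=0.9375
n=1: y=0.9375, sp=3, e=sp−y=2.0625; I=5.0625, D=e−e_prev=-0.9375; u=0·2.0625+3/4·5.0625+1/2·(-0.9375)=3.328125; next y=1/2·0.9375+1/4·3.328125≈1.300781
n=2: y≈1.300781, sp=3, e=sp−y≈1.699219; I≈6.761719, D=e−e_prev≈-0.363281; u=0·1.699219+3/4·6.761719+1/2·(-0.363281)≈4.889648; next y=1/2·1.300781+1/4·4.889648≈1.872803
n=3: y≈1.872803, sp=3, e=sp−y≈1.127197; I≈7.888916, D=e−e_prev≈-0.572021; u=0·1.127197+3/4·7.888916+1/2·(-0.572021)≈5.630676; next y=1/2·1.872803+1/4·5.630676≈2.344070
n=4: y≈2.344070, sp=3, e=sp−y≈0.655930; I≈8.544846, D=e−e_prev≈-0.471268; u=0·0.655930+3/4·8.544846+1/2·(-0.471268)≈6.173000; next y=1/2·2.344070+1/4·6.173000≈2.715285
n=5: y≈2.715285, sp=3, e=sp−y≈0.284715; I≈8.829560, D=e−e_prev≈-0.371215; u=0·0.284715+3/4·8.829560+1/2·(-0.371215)≈6.436563; next y=1/2·2.715285+1/4·6.436563≈2.966783
n=6: y≈2.966783, sp=3, e=sp−y≈0.033217; I≈8.862777, D=e−e_prev≈-0.251498; u=0·0.033217+3/4·8.862777+1/2·(-0.251498)≈6.521334; next y=1/2·2.966783+1/4·6.521334≈3.113725
n=7: y≈3.113725, sp=3, e=sp−y≈-0.113725; I≈8.749052, D=e−e_prev≈-0.146942; u=0·(-0.113725)+3/4·8.749052+1/2·(-0.146942)≈6.488318; next y=1/2·3.113725+1/4·6.488318≈3.178942
n=8: y≈3.178942, sp=3, e=sp−y≈-0.178942; I≈8.570110, D=e−e_prev≈-0.065217; u=0·(-0.178942)+3/4·8.570110+1/2·(-0.065217)≈6.394974; next y=1/2·3.178942+1/4·6.394974≈3.188214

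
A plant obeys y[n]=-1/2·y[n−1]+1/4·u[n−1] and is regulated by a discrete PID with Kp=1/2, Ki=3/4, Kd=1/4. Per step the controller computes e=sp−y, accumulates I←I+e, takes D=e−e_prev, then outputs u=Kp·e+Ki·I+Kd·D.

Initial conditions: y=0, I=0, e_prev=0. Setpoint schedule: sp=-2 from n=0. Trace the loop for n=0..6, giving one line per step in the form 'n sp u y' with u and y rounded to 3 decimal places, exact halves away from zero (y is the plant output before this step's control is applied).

(exact arithmetic carried between steps; '≈' marks a value shown rounded to 6 d.p. or computed from one; I and e_prev carry over from the previous line; the table rounds u and y to 3 d.p., halves away from zero)
n=0: y=0, sp=-2, e=sp−y=-2; I=-2, D=e−e_prev=-2; u=1/2·(-2)+3/4·(-2)+1/4·(-2)=-3; next y=-1/2·0+1/4·(-3)=-0.75
n=1: y=-0.75, sp=-2, e=sp−y=-1.25; I=-3.25, D=e−e_prev=0.75; u=1/2·(-1.25)+3/4·(-3.25)+1/4·0.75=-2.875; next y=-1/2·(-0.75)+1/4·(-2.875)=-0.34375
n=2: y=-0.34375, sp=-2, e=sp−y=-1.65625; I=-4.90625, D=e−e_prev=-0.40625; u=1/2·(-1.65625)+3/4·(-4.90625)+1/4·(-0.40625)=-4.609375; next y=-1/2·(-0.34375)+1/4·(-4.609375)≈-0.980469
n=3: y≈-0.980469, sp=-2, e=sp−y≈-1.019531; I≈-5.925781, D=e−e_prev≈0.636719; u=1/2·(-1.019531)+3/4·(-5.925781)+1/4·0.636719≈-4.794922; next y=-1/2·(-0.980469)+1/4·(-4.794922)≈-0.708496
n=4: y≈-0.708496, sp=-2, e=sp−y≈-1.291504; I≈-7.217285, D=e−e_prev≈-0.271973; u=1/2·(-1.291504)+3/4·(-7.217285)+1/4·(-0.271973)≈-6.126709; next y=-1/2·(-0.708496)+1/4·(-6.126709)≈-1.177429
n=5: y≈-1.177429, sp=-2, e=sp−y≈-0.822571; I≈-8.039856, D=e−e_prev≈0.468933; u=1/2·(-0.822571)+3/4·(-8.039856)+1/4·0.468933≈-6.323944; next y=-1/2·(-1.177429)+1/4·(-6.323944)≈-0.992271
n=6: y≈-0.992271, sp=-2, e=sp−y≈-1.007729; I≈-9.047585, D=e−e_prev≈-0.185158; u=1/2·(-1.007729)+3/4·(-9.047585)+1/4·(-0.185158)≈-7.335842; next y=-1/2·(-0.992271)+1/4·(-7.335842)≈-1.337825

0 -2 -3.000 0.000
1 -2 -2.875 -0.750
2 -2 -4.609 -0.344
3 -2 -4.795 -0.980
4 -2 -6.127 -0.708
5 -2 -6.324 -1.177
6 -2 -7.336 -0.992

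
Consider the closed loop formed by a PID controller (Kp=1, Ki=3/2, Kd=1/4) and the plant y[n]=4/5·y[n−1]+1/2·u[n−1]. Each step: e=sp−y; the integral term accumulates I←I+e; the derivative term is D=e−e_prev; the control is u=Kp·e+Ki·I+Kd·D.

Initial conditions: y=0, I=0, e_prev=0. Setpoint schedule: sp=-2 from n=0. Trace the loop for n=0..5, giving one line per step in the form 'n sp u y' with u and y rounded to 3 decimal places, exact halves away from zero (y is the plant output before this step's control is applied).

0 -2 -5.500 0.000
1 -2 -0.438 -2.750
2 -2 -0.911 -2.419
3 -2 -0.278 -2.390
4 -2 -0.618 -2.051
5 -2 -0.735 -1.950

(exact arithmetic carried between steps; '≈' marks a value shown rounded to 6 d.p. or computed from one; I and e_prev carry over from the previous line; the table rounds u and y to 3 d.p., halves away from zero)
n=0: y=0, sp=-2, e=sp−y=-2; I=-2, D=e−e_prev=-2; u=1·(-2)+3/2·(-2)+1/4·(-2)=-5.5; next y=4/5·0+1/2·(-5.5)=-2.75
n=1: y=-2.75, sp=-2, e=sp−y=0.75; I=-1.25, D=e−e_prev=2.75; u=1·0.75+3/2·(-1.25)+1/4·2.75=-0.4375; next y=4/5·(-2.75)+1/2·(-0.4375)=-2.41875
n=2: y=-2.41875, sp=-2, e=sp−y=0.41875; I=-0.83125, D=e−e_prev=-0.33125; u=1·0.41875+3/2·(-0.83125)+1/4·(-0.33125)≈-0.910938; next y=4/5·(-2.41875)+1/2·(-0.910938)≈-2.390469
n=3: y≈-2.390469, sp=-2, e=sp−y≈0.390469; I≈-0.440781, D=e−e_prev≈-0.028281; u=1·0.390469+3/2·(-0.440781)+1/4·(-0.028281)≈-0.277773; next y=4/5·(-2.390469)+1/2·(-0.277773)≈-2.051262
n=4: y≈-2.051262, sp=-2, e=sp−y≈0.051262; I≈-0.389520, D=e−e_prev≈-0.339207; u=1·0.051262+3/2·(-0.389520)+1/4·(-0.339207)≈-0.617819; next y=4/5·(-2.051262)+1/2·(-0.617819)≈-1.949919
n=5: y≈-1.949919, sp=-2, e=sp−y≈-0.050081; I≈-0.439600, D=e−e_prev≈-0.101343; u=1·(-0.050081)+3/2·(-0.439600)+1/4·(-0.101343)≈-0.734817; next y=4/5·(-1.949919)+1/2·(-0.734817)≈-1.927344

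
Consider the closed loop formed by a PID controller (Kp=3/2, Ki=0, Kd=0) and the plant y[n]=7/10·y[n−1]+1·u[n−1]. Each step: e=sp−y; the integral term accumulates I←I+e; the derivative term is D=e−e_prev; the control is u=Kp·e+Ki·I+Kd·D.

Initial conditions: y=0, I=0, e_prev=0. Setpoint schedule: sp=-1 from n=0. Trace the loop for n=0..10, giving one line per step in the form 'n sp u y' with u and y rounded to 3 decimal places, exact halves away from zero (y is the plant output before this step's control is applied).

0 -1 -1.500 0.000
1 -1 0.750 -1.500
2 -1 -1.050 -0.300
3 -1 0.390 -1.260
4 -1 -0.762 -0.492
5 -1 0.160 -1.106
6 -1 -0.578 -0.615
7 -1 0.012 -1.008
8 -1 -0.460 -0.694
9 -1 -0.082 -0.945
10 -1 -0.384 -0.744

(exact arithmetic carried between steps; '≈' marks a value shown rounded to 6 d.p. or computed from one; I and e_prev carry over from the previous line; the table rounds u and y to 3 d.p., halves away from zero)
n=0: y=0, sp=-1, e=sp−y=-1; I=-1, D=e−e_prev=-1; u=3/2·(-1)+0·(-1)+0·(-1)=-1.5; next y=7/10·0+1·(-1.5)=-1.5
n=1: y=-1.5, sp=-1, e=sp−y=0.5; I=-0.5, D=e−e_prev=1.5; u=3/2·0.5+0·(-0.5)+0·1.5=0.75; next y=7/10·(-1.5)+1·0.75=-0.3
n=2: y=-0.3, sp=-1, e=sp−y=-0.7; I=-1.2, D=e−e_prev=-1.2; u=3/2·(-0.7)+0·(-1.2)+0·(-1.2)=-1.05; next y=7/10·(-0.3)+1·(-1.05)=-1.26
n=3: y=-1.26, sp=-1, e=sp−y=0.26; I=-0.94, D=e−e_prev=0.96; u=3/2·0.26+0·(-0.94)+0·0.96=0.39; next y=7/10·(-1.26)+1·0.39=-0.492
n=4: y=-0.492, sp=-1, e=sp−y=-0.508; I=-1.448, D=e−e_prev=-0.768; u=3/2·(-0.508)+0·(-1.448)+0·(-0.768)=-0.762; next y=7/10·(-0.492)+1·(-0.762)=-1.1064
n=5: y=-1.1064, sp=-1, e=sp−y=0.1064; I=-1.3416, D=e−e_prev=0.6144; u=3/2·0.1064+0·(-1.3416)+0·0.6144=0.1596; next y=7/10·(-1.1064)+1·0.1596=-0.61488
n=6: y=-0.61488, sp=-1, e=sp−y=-0.38512; I=-1.72672, D=e−e_prev=-0.49152; u=3/2·(-0.38512)+0·(-1.72672)+0·(-0.49152)=-0.57768; next y=7/10·(-0.61488)+1·(-0.57768)=-1.008096
n=7: y=-1.008096, sp=-1, e=sp−y=0.008096; I=-1.718624, D=e−e_prev=0.393216; u=3/2·0.008096+0·(-1.718624)+0·0.393216=0.012144; next y=7/10·(-1.008096)+1·0.012144≈-0.693523
n=8: y≈-0.693523, sp=-1, e=sp−y≈-0.306477; I≈-2.025101, D=e−e_prev≈-0.314573; u=3/2·(-0.306477)+0·(-2.025101)+0·(-0.314573)≈-0.459715; next y=7/10·(-0.693523)+1·(-0.459715)≈-0.945181
n=9: y≈-0.945181, sp=-1, e=sp−y≈-0.054819; I≈-2.079919, D=e−e_prev≈0.251658; u=3/2·(-0.054819)+0·(-2.079919)+0·0.251658≈-0.082228; next y=7/10·(-0.945181)+1·(-0.082228)≈-0.743855
n=10: y≈-0.743855, sp=-1, e=sp−y≈-0.256145; I≈-2.336065, D=e−e_prev≈-0.201327; u=3/2·(-0.256145)+0·(-2.336065)+0·(-0.201327)≈-0.384218; next y=7/10·(-0.743855)+1·(-0.384218)≈-0.904916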